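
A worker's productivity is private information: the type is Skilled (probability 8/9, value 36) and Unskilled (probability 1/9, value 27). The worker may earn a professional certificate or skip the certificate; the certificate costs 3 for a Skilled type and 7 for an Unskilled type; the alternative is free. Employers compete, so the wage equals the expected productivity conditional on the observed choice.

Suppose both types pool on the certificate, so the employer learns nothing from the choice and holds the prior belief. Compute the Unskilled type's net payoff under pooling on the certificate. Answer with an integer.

Pooled wage = 8/9·36 + 1/9·27 = 35.
Unskilled pays cost 7 for the certificate, so net payoff = 35 − 7 = 28.

28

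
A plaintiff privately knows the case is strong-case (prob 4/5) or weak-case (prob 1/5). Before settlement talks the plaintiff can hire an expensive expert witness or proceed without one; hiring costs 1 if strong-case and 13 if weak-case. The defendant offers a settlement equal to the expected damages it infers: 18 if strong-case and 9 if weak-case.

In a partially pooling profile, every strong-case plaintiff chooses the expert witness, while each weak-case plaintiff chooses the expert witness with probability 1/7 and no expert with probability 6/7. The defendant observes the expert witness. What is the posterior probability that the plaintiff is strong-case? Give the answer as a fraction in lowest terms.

P(the expert witness) = (4/5)·1 + (1/5)·(1/7) = 29/35.
By Bayes' rule, P(strong-case | the expert witness) = (4/5) / (29/35) = 28/29.

28/29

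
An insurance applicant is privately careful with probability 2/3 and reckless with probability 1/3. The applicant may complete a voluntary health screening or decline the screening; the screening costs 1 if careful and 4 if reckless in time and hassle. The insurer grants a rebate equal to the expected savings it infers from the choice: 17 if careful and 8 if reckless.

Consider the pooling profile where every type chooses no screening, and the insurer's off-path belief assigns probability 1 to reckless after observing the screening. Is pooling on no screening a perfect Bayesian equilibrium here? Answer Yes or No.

Yes

On path, the insurer holds the prior and pays 2/3·17 + 1/3·8 = 14. Off path (the screening), believing reckless, it pays 8.
careful: no screening nets 14; the screening nets 8 − 1 = 7. careful stays.
reckless: no screening nets 14; the screening nets 8 − 4 = 4. reckless stays.
No type deviates, so pooling is sustained.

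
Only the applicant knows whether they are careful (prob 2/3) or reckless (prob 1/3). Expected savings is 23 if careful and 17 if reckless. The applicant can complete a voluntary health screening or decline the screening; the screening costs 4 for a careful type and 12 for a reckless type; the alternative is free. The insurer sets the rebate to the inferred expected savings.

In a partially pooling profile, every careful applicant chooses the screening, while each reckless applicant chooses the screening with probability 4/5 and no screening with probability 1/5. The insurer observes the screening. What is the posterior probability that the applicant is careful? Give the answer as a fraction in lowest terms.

5/7

P(the screening) = (2/3)·1 + (1/3)·(4/5) = 14/15.
By Bayes' rule, P(careful | the screening) = (2/3) / (14/15) = 5/7.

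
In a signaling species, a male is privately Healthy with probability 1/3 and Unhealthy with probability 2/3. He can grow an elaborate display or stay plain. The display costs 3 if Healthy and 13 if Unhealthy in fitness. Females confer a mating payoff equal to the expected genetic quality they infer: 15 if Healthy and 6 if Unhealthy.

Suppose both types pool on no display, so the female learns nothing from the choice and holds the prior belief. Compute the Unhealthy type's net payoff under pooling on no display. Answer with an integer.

9

Pooled mating payoff = 1/3·15 + 2/3·6 = 9.
Unhealthy pays no cost for no display, so net payoff = 9.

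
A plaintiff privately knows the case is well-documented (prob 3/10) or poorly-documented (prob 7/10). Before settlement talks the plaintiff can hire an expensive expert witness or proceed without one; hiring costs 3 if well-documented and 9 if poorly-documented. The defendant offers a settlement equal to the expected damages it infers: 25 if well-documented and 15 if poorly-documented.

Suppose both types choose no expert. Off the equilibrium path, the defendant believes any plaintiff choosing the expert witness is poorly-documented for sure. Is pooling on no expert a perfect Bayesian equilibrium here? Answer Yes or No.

Yes

On path, the defendant holds the prior and pays 3/10·25 + 7/10·15 = 18. Off path (the expert witness), believing poorly-documented, it pays 15.
well-documented: no expert nets 18; the expert witness nets 15 − 3 = 12. well-documented stays.
poorly-documented: no expert nets 18; the expert witness nets 15 − 9 = 6. poorly-documented stays.
No type deviates, so pooling is sustained.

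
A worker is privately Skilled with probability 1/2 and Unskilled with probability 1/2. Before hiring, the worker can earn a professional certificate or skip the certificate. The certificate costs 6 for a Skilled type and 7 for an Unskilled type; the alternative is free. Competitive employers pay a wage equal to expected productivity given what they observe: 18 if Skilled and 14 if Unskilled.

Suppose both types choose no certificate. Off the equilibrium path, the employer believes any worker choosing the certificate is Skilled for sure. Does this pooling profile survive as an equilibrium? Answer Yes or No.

On path, the employer holds the prior and pays 1/2·18 + 1/2·14 = 16. Off path (the certificate), believing Skilled, it pays 18.
Skilled: no certificate nets 16; the certificate nets 18 − 6 = 12. Skilled stays.
Unskilled: no certificate nets 16; the certificate nets 18 − 7 = 11. Unskilled stays.
No type deviates, so pooling is sustained.

Yes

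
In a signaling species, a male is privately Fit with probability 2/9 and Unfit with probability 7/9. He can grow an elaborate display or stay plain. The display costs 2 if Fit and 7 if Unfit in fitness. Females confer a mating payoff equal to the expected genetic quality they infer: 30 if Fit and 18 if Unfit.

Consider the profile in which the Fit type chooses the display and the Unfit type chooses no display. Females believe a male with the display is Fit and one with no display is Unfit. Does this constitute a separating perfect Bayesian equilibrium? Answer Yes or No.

No

Under these beliefs, the display earns mating payoff 30 and no display earns mating payoff 18.
Fit: the display nets 30 − 2 = 28; no display nets 18. Fit prefers the display.
Unfit: the display nets 30 − 7 = 23; no display nets 18. Unfit would deviate to the display.
Unfit has a profitable deviation, so the profile is not an equilibrium.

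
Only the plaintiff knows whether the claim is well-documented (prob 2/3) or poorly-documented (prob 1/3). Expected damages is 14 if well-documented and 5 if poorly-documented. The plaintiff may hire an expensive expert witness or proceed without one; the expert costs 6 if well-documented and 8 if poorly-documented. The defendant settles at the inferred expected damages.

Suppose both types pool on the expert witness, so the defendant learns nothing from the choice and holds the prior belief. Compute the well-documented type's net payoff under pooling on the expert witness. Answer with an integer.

5

Pooled settlement = 2/3·14 + 1/3·5 = 11.
well-documented pays cost 6 for the expert witness, so net payoff = 11 − 6 = 5.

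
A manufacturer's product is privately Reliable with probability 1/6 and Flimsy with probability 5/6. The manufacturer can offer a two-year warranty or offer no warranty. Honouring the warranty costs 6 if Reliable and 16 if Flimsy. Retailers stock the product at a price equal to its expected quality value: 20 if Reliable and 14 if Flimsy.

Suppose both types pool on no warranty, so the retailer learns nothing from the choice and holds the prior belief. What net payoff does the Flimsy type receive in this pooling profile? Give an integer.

Pooled price = 1/6·20 + 5/6·14 = 15.
Flimsy pays no cost for no warranty, so net payoff = 15.

15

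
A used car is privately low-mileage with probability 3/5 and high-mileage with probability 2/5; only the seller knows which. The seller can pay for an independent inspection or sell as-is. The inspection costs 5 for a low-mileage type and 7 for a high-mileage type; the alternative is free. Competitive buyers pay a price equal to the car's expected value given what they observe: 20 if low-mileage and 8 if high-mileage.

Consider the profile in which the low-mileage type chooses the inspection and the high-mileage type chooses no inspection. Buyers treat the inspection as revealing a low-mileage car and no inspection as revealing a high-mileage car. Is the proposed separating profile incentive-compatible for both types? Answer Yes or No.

No

Under these beliefs, the inspection earns price 20 and no inspection earns price 8.
low-mileage: the inspection nets 20 − 5 = 15; no inspection nets 8. low-mileage prefers the inspection.
high-mileage: the inspection nets 20 − 7 = 13; no inspection nets 8. high-mileage would deviate to the inspection.
high-mileage has a profitable deviation, so the profile is not an equilibrium.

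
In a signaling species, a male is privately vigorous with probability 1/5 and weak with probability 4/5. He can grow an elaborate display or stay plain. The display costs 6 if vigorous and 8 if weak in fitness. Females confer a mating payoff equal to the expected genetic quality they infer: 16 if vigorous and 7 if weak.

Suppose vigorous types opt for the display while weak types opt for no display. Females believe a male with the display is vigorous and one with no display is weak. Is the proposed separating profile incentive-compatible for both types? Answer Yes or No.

Under these beliefs, the display earns mating payoff 16 and no display earns mating payoff 7.
vigorous: the display nets 16 − 6 = 10; no display nets 7. vigorous prefers the display.
weak: the display nets 16 − 8 = 8; no display nets 7. weak would deviate to the display.
weak has a profitable deviation, so the profile is not an equilibrium.

No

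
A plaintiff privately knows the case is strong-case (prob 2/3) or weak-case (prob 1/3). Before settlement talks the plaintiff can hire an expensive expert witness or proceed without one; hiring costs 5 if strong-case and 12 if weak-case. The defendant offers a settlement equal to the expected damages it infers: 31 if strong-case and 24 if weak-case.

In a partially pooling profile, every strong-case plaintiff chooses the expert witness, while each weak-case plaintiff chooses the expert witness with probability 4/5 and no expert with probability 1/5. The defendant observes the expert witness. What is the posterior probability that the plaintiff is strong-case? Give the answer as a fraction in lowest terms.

5/7

P(the expert witness) = (2/3)·1 + (1/3)·(4/5) = 14/15.
By Bayes' rule, P(strong-case | the expert witness) = (2/3) / (14/15) = 5/7.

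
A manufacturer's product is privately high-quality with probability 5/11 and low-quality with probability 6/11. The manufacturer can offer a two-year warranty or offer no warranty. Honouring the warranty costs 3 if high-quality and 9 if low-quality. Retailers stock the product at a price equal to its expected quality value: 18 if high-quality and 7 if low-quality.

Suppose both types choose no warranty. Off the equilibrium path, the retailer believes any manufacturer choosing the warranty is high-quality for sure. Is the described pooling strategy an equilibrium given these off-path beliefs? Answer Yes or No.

No

On path, the retailer holds the prior and pays 5/11·18 + 6/11·7 = 12. Off path (the warranty), believing high-quality, it pays 18.
high-quality: no warranty nets 12; the warranty nets 18 − 3 = 15. high-quality would deviate.
low-quality: no warranty nets 12; the warranty nets 18 − 9 = 9. low-quality stays.
A type deviates, so pooling fails.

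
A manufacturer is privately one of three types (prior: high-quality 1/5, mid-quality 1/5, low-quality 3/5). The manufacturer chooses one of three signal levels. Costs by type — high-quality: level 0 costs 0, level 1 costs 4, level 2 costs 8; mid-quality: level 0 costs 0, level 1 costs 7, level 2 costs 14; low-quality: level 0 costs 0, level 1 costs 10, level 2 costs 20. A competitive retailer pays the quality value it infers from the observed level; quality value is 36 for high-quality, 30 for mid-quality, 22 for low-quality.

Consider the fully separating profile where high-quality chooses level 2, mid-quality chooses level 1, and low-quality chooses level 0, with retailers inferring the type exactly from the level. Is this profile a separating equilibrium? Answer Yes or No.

Yes

Separating prices: level 2 → 36, level 1 → 30, level 0 → 22.
high-quality (assigned level 2): level 0: 22 − 0 = 22; level 1: 30 − 4 = 26; level 2: 36 − 8 = 28. high-quality stays.
mid-quality (assigned level 1): level 0: 22 − 0 = 22; level 1: 30 − 7 = 23; level 2: 36 − 14 = 22. mid-quality stays.
low-quality (assigned level 0): level 0: 22 − 0 = 22; level 1: 30 − 10 = 20; level 2: 36 − 20 = 16. low-quality stays.
Every type prefers its assigned level; separation holds.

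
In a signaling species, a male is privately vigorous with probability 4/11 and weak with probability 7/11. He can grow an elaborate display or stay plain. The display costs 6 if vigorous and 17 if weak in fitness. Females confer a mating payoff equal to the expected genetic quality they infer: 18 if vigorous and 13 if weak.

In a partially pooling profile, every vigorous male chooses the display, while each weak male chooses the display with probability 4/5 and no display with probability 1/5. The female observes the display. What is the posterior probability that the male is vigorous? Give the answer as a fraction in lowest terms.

P(the display) = (4/11)·1 + (7/11)·(4/5) = 48/55.
By Bayes' rule, P(vigorous | the display) = (4/11) / (48/55) = 5/12.

5/12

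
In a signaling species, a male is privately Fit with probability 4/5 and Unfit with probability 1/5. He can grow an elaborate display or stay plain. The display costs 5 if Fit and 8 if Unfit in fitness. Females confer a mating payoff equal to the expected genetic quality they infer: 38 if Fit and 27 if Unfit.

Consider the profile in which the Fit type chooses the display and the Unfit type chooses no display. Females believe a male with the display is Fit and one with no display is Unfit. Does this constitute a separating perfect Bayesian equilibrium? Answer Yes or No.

Under these beliefs, the display earns mating payoff 38 and no display earns mating payoff 27.
Fit: the display nets 38 − 5 = 33; no display nets 27. Fit prefers the display.
Unfit: the display nets 38 − 8 = 30; no display nets 27. Unfit would deviate to the display.
Unfit has a profitable deviation, so the profile is not an equilibrium.

No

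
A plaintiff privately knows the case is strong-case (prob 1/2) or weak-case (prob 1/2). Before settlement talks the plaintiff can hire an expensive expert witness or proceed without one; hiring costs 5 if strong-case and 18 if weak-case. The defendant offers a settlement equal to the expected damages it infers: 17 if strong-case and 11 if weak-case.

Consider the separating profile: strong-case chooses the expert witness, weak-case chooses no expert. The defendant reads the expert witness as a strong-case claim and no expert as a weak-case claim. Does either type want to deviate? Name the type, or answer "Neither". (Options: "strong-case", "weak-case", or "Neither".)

The expert witness pays 17; no expert pays 11.
strong-case: assigned the expert witness, nets 17 − 5 = 12; deviating to no expert nets 11.
weak-case: assigned no expert, nets 11; deviating to the expert witness nets 17 − 18 = -1.
Both types strictly prefer their assigned action; no profitable deviation.

Neither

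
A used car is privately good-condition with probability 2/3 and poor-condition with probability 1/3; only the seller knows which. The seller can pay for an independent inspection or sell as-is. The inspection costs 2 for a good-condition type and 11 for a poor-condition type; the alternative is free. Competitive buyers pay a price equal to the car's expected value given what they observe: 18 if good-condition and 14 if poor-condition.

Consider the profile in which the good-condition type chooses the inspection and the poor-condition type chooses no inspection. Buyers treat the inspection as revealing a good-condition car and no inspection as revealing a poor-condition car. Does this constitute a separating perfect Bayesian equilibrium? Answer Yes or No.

Under these beliefs, the inspection earns price 18 and no inspection earns price 14.
good-condition: the inspection nets 18 − 2 = 16; no inspection nets 14. good-condition prefers the inspection.
poor-condition: the inspection nets 18 − 11 = 7; no inspection nets 14. poor-condition prefers no inspection.
Neither type deviates, so the separating profile is an equilibrium.

Yes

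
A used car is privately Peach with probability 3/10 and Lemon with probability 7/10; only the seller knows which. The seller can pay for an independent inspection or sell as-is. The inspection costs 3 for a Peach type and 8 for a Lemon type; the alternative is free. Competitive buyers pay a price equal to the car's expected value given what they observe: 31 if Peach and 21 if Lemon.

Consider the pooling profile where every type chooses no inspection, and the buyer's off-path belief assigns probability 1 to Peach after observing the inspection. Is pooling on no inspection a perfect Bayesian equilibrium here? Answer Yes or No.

No

On path, the buyer holds the prior and pays 3/10·31 + 7/10·21 = 24. Off path (the inspection), believing Peach, it pays 31.
Peach: no inspection nets 24; the inspection nets 31 − 3 = 28. Peach would deviate.
Lemon: no inspection nets 24; the inspection nets 31 − 8 = 23. Lemon stays.
A type deviates, so pooling fails.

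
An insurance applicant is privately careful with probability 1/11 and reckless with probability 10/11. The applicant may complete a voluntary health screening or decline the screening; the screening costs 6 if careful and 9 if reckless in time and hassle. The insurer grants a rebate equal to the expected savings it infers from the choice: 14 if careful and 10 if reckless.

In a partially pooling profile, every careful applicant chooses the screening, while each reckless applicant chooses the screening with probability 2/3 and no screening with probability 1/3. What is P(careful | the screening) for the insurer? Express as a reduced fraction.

3/23

P(the screening) = (1/11)·1 + (10/11)·(2/3) = 23/33.
By Bayes' rule, P(careful | the screening) = (1/11) / (23/33) = 3/23.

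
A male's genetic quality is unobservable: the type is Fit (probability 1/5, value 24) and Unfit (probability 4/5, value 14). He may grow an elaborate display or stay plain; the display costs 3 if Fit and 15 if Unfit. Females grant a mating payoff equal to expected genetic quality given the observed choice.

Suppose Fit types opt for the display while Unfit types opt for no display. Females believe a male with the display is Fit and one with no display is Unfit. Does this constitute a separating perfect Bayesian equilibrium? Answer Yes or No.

Under these beliefs, the display earns mating payoff 24 and no display earns mating payoff 14.
Fit: the display nets 24 − 3 = 21; no display nets 14. Fit prefers the display.
Unfit: the display nets 24 − 15 = 9; no display nets 14. Unfit prefers no display.
Neither type deviates, so the separating profile is an equilibrium.

Yes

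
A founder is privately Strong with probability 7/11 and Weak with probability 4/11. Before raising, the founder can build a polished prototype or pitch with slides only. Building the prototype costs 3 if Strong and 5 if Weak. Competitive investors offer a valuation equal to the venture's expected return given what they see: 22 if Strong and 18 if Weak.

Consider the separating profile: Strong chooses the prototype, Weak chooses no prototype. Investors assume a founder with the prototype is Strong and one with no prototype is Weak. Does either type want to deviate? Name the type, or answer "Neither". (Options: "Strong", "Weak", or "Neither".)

Neither

The prototype pays 22; no prototype pays 18.
Strong: assigned the prototype, nets 22 − 3 = 19; deviating to no prototype nets 18.
Weak: assigned no prototype, nets 18; deviating to the prototype nets 22 − 5 = 17.
Both types strictly prefer their assigned action; no profitable deviation.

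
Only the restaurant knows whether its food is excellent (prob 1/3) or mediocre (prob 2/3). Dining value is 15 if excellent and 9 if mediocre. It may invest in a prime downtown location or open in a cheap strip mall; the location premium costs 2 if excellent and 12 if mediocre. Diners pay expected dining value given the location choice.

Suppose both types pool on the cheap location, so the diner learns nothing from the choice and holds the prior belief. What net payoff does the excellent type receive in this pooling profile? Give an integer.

Pooled price premium = 1/3·15 + 2/3·9 = 11.
excellent pays no cost for the cheap location, so net payoff = 11.

11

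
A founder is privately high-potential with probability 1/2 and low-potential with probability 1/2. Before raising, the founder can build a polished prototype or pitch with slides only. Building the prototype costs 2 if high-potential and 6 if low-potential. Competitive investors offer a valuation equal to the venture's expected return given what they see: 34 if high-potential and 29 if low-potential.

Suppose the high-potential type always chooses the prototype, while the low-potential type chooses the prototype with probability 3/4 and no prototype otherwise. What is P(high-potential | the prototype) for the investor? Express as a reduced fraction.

4/7

P(the prototype) = (1/2)·1 + (1/2)·(3/4) = 7/8.
By Bayes' rule, P(high-potential | the prototype) = (1/2) / (7/8) = 4/7.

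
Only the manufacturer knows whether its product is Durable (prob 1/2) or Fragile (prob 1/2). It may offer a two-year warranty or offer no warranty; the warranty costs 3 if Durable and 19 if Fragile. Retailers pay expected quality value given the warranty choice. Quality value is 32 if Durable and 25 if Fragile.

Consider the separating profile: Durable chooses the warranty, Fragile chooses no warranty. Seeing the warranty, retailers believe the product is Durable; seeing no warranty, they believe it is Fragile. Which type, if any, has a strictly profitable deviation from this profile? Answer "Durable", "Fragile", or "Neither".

The warranty pays 32; no warranty pays 25.
Durable: assigned the warranty, nets 32 − 3 = 29; deviating to no warranty nets 25.
Fragile: assigned no warranty, nets 25; deviating to the warranty nets 32 − 19 = 13.
Both types strictly prefer their assigned action; no profitable deviation.

Neither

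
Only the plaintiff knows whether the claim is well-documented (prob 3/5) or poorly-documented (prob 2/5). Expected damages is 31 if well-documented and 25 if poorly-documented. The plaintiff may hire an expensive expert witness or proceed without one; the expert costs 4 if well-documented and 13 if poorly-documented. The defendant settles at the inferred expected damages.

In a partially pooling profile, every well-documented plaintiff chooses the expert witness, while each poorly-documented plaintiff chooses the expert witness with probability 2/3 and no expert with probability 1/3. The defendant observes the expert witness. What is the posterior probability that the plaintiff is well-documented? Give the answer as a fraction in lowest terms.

9/13

P(the expert witness) = (3/5)·1 + (2/5)·(2/3) = 13/15.
By Bayes' rule, P(well-documented | the expert witness) = (3/5) / (13/15) = 9/13.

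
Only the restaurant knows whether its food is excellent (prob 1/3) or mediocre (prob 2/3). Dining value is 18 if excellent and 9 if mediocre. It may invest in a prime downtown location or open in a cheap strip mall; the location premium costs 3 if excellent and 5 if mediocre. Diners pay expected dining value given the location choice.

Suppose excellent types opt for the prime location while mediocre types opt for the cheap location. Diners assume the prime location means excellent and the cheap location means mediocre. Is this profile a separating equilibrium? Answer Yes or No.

No

Under these beliefs, the prime location earns price premium 18 and the cheap location earns price premium 9.
excellent: the prime location nets 18 − 3 = 15; the cheap location nets 9. excellent prefers the prime location.
mediocre: the prime location nets 18 − 5 = 13; the cheap location nets 9. mediocre would deviate to the prime location.
mediocre has a profitable deviation, so the profile is not an equilibrium.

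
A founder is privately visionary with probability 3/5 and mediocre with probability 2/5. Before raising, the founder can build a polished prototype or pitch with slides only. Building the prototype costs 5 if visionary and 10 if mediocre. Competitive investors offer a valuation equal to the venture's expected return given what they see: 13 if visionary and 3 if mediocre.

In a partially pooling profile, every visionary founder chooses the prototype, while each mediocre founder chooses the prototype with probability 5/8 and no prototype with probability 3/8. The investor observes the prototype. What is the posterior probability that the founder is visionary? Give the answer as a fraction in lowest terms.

12/17

P(the prototype) = (3/5)·1 + (2/5)·(5/8) = 17/20.
By Bayes' rule, P(visionary | the prototype) = (3/5) / (17/20) = 12/17.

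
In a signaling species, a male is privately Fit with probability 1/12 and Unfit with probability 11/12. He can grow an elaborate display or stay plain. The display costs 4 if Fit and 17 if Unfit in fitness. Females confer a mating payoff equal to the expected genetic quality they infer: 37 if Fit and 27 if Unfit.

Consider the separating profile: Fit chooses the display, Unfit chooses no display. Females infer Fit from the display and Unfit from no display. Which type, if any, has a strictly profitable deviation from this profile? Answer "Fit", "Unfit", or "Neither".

Neither

The display pays 37; no display pays 27.
Fit: assigned the display, nets 37 − 4 = 33; deviating to no display nets 27.
Unfit: assigned no display, nets 27; deviating to the display nets 37 − 17 = 20.
Both types strictly prefer their assigned action; no profitable deviation.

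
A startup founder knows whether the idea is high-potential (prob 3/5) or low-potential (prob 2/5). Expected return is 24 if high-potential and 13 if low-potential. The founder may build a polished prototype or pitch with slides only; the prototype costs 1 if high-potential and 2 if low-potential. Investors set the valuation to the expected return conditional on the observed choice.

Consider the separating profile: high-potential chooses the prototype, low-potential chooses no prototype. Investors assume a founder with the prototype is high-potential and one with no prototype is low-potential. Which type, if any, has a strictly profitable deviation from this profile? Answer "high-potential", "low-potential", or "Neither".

low-potential

The prototype pays 24; no prototype pays 13.
high-potential: assigned the prototype, nets 24 − 1 = 23; deviating to no prototype nets 13.
low-potential: assigned no prototype, nets 13; deviating to the prototype nets 24 − 2 = 22.
The low-potential type gains 9 by deviating.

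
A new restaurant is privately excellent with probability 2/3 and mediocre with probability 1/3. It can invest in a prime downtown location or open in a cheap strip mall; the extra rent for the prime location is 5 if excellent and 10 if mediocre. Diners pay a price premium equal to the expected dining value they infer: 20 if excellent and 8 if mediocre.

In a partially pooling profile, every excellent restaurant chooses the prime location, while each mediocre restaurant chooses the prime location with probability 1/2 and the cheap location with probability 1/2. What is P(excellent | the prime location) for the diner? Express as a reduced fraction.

4/5

P(the prime location) = (2/3)·1 + (1/3)·(1/2) = 5/6.
By Bayes' rule, P(excellent | the prime location) = (2/3) / (5/6) = 4/5.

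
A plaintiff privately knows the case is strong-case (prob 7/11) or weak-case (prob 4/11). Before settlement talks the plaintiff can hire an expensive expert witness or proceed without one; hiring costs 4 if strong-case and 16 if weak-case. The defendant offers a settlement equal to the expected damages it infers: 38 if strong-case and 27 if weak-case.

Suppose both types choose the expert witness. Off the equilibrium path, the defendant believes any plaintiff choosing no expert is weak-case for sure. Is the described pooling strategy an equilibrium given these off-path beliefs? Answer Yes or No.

No

On path, the defendant holds the prior and pays 7/11·38 + 4/11·27 = 34. Off path (no expert), believing weak-case, it pays 27.
strong-case: the expert witness nets 34 − 4 = 30; no expert nets 27. strong-case stays.
weak-case: the expert witness nets 34 − 16 = 18; no expert nets 27. weak-case would deviate.
A type deviates, so pooling fails.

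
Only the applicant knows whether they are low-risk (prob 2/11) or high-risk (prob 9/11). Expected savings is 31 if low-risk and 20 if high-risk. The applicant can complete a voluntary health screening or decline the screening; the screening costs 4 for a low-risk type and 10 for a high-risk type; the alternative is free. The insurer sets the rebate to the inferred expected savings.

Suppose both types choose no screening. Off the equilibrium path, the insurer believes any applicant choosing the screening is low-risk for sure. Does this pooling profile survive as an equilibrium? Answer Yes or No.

On path, the insurer holds the prior and pays 2/11·31 + 9/11·20 = 22. Off path (the screening), believing low-risk, it pays 31.
low-risk: no screening nets 22; the screening nets 31 − 4 = 27. low-risk would deviate.
high-risk: no screening nets 22; the screening nets 31 − 10 = 21. high-risk stays.
A type deviates, so pooling fails.

No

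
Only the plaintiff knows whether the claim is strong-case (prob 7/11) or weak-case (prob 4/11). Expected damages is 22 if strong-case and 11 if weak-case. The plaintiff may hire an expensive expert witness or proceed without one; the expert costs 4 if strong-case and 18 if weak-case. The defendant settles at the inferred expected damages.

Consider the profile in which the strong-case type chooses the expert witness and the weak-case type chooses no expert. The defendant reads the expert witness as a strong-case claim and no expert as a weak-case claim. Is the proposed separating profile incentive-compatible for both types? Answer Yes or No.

Under these beliefs, the expert witness earns settlement 22 and no expert earns settlement 11.
strong-case: the expert witness nets 22 − 4 = 18; no expert nets 11. strong-case prefers the expert witness.
weak-case: the expert witness nets 22 − 18 = 4; no expert nets 11. weak-case prefers no expert.
Neither type deviates, so the separating profile is an equilibrium.

Yes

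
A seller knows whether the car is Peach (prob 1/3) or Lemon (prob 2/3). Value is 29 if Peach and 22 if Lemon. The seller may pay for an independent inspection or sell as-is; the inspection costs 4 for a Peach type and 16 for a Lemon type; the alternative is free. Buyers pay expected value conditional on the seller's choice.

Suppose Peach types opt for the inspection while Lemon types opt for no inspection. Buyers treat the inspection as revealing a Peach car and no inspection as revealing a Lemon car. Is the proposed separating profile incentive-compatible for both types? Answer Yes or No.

Under these beliefs, the inspection earns price 29 and no inspection earns price 22.
Peach: the inspection nets 29 − 4 = 25; no inspection nets 22. Peach prefers the inspection.
Lemon: the inspection nets 29 − 16 = 13; no inspection nets 22. Lemon prefers no inspection.
Neither type deviates, so the separating profile is an equilibrium.

Yes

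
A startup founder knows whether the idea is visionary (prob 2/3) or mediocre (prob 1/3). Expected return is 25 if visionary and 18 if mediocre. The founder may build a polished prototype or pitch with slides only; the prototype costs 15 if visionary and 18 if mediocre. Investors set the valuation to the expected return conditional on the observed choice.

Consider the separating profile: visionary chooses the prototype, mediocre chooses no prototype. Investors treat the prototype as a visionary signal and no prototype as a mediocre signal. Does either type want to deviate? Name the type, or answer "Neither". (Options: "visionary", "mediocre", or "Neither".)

The prototype pays 25; no prototype pays 18.
visionary: assigned the prototype, nets 25 − 15 = 10; deviating to no prototype nets 18.
mediocre: assigned no prototype, nets 18; deviating to the prototype nets 25 − 18 = 7.
The visionary type gains 8 by deviating.

visionary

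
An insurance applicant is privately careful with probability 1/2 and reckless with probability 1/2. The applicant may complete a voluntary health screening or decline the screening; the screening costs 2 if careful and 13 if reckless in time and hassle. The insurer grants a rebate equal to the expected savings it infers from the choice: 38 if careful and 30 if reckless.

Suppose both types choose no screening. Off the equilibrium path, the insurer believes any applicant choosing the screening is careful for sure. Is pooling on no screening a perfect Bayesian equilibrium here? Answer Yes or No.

On path, the insurer holds the prior and pays 1/2·38 + 1/2·30 = 34. Off path (the screening), believing careful, it pays 38.
careful: no screening nets 34; the screening nets 38 − 2 = 36. careful would deviate.
reckless: no screening nets 34; the screening nets 38 − 13 = 25. reckless stays.
A type deviates, so pooling fails.

No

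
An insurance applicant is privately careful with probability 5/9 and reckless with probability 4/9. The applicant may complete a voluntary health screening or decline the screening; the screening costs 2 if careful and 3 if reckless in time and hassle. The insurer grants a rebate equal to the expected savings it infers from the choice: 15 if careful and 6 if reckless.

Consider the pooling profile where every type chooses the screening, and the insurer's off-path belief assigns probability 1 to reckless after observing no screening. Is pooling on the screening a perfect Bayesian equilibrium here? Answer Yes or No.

Yes

On path, the insurer holds the prior and pays 5/9·15 + 4/9·6 = 11. Off path (no screening), believing reckless, it pays 6.
careful: the screening nets 11 − 2 = 9; no screening nets 6. careful stays.
reckless: the screening nets 11 − 3 = 8; no screening nets 6. reckless stays.
No type deviates, so pooling is sustained.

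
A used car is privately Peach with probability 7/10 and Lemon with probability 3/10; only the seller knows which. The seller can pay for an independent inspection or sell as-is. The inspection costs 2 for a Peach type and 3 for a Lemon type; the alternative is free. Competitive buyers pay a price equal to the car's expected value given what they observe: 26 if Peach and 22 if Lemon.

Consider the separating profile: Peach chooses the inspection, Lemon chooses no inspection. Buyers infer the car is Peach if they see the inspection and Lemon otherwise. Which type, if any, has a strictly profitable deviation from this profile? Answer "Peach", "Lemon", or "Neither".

The inspection pays 26; no inspection pays 22.
Peach: assigned the inspection, nets 26 − 2 = 24; deviating to no inspection nets 22.
Lemon: assigned no inspection, nets 22; deviating to the inspection nets 26 − 3 = 23.
The Lemon type gains 1 by deviating.

Lemon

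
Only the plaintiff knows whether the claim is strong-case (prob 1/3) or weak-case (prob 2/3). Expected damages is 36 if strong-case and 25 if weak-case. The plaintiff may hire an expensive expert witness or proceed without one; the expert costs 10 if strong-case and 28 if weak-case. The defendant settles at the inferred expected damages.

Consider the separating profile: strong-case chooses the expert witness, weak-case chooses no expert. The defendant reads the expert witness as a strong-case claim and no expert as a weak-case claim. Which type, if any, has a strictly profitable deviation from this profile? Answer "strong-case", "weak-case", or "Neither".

The expert witness pays 36; no expert pays 25.
strong-case: assigned the expert witness, nets 36 − 10 = 26; deviating to no expert nets 25.
weak-case: assigned no expert, nets 25; deviating to the expert witness nets 36 − 28 = 8.
Both types strictly prefer their assigned action; no profitable deviation.

Neither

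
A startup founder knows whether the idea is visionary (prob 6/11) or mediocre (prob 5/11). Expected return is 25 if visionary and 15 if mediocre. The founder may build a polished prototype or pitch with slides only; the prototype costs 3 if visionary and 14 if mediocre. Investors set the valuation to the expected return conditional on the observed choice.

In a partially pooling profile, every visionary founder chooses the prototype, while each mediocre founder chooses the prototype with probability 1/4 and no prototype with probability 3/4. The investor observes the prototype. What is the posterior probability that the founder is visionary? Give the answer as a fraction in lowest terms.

24/29

P(the prototype) = (6/11)·1 + (5/11)·(1/4) = 29/44.
By Bayes' rule, P(visionary | the prototype) = (6/11) / (29/44) = 24/29.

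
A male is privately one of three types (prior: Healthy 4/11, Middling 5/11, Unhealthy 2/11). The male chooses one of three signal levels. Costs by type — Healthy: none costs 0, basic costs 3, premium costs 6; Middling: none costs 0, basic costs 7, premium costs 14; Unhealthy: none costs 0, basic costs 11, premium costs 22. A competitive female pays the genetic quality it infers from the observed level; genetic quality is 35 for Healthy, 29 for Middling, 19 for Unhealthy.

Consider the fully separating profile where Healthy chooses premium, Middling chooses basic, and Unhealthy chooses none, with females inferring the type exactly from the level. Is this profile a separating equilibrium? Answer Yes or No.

Separating mating payoffs: premium → 35, basic → 29, none → 19.
Healthy (assigned premium): none: 19 − 0 = 19; basic: 29 − 3 = 26; premium: 35 − 6 = 29. Healthy stays.
Middling (assigned basic): none: 19 − 0 = 19; basic: 29 − 7 = 22; premium: 35 − 14 = 21. Middling stays.
Unhealthy (assigned none): none: 19 − 0 = 19; basic: 29 − 11 = 18; premium: 35 − 22 = 13. Unhealthy stays.
Every type prefers its assigned level; separation holds.

Yes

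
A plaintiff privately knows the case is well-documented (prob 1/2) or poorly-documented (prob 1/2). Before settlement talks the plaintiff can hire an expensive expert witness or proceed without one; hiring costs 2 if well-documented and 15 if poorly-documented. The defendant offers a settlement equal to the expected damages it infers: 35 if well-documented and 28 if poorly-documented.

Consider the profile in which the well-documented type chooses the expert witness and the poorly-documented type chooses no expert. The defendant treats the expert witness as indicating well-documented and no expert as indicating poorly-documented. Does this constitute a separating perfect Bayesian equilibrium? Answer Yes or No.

Yes

Under these beliefs, the expert witness earns settlement 35 and no expert earns settlement 28.
well-documented: the expert witness nets 35 − 2 = 33; no expert nets 28. well-documented prefers the expert witness.
poorly-documented: the expert witness nets 35 − 15 = 20; no expert nets 28. poorly-documented prefers no expert.
Neither type deviates, so the separating profile is an equilibrium.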